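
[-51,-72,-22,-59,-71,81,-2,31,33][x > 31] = [81, 33]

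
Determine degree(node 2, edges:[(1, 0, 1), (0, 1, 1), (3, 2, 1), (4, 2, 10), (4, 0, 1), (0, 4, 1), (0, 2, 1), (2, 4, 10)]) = 4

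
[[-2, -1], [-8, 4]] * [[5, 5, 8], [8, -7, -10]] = [[-18, -3, -6], [-8, -68, -104]]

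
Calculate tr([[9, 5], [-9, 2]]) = diagonal: 9 + 2
= 11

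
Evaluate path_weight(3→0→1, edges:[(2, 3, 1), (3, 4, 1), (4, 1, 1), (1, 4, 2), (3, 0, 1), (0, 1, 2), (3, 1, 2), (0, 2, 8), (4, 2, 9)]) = w(3→0)=1 + w(0→1)=2
= 3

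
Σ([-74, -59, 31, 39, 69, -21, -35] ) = -50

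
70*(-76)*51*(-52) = 14108640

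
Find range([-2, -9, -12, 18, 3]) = 30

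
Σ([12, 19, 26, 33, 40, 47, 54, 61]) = 12 + 19 + 26 + 33 + 40 + 47 + 54 + 61
= 292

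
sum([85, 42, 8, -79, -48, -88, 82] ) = 2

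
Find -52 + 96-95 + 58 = 7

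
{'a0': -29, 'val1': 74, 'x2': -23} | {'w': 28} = {'a0': -29, 'val1': 74, 'x2': -23, 'w': 28}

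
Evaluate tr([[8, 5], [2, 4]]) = diagonal: 8 + 4
= 12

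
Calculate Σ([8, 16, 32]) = 8 + 16 + 32
= 56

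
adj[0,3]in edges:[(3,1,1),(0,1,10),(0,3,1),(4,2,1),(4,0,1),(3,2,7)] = 1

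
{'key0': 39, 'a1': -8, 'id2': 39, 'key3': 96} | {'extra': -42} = {'key0': 39, 'a1': -8, 'id2': 39, 'key3': 96, 'extra': -42}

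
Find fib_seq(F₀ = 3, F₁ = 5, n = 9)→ [3, 5, 8, 13, 21, 34, 55, 89, 144]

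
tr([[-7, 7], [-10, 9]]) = 2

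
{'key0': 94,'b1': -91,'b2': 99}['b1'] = -91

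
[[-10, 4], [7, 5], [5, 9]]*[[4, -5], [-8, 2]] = [[-72, 58], [-12, -25], [-52, -7]]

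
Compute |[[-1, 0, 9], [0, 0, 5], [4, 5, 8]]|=25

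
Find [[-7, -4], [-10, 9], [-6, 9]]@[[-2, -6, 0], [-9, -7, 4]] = C[0][0] = (-7)*(-2) + (-4)*(-9) = 50
C[0][1] = (-7)*(-6) + (-4)*(-7) = 70
C[0][2] = (-7)*(0) + (-4)*(4) = -16
C[1][0] = (-10)*(-2) + (9)*(-9) = -61
C[1][1] = (-10)*(-6) + (9)*(-7) = -3
C[1][2] = (-10)*(0) + (9)*(4) = 36
... (3 more cells)
= [[50, 70, -16], [-61, -3, 36], [-69, -27, 36]]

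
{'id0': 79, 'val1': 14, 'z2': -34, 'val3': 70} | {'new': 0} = {'id0': 79, 'val1': 14, 'z2': -34, 'val3': 70, 'new': 0}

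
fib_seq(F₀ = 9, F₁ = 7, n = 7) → [9, 7, 16, 23, 39, 62, 101]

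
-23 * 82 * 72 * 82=-11134944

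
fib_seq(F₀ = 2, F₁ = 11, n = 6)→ F_2 = F_1 + F_0 = 13
F_3 = F_2 + F_1 = 24
F_4 = F_3 + F_2 = 37
...
= [2, 11, 13, 24, 37, 61]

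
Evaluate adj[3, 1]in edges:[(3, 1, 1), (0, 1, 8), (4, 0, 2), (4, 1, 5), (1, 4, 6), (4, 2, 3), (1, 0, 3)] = 1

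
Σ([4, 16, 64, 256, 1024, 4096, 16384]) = 4 + 16 + 64 + 256 + 1024 + 4096 + 16384
= 21844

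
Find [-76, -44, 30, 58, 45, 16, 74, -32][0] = -76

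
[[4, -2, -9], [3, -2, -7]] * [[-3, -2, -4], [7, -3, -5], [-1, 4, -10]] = [[-17, -38, 84], [-16, -28, 68]]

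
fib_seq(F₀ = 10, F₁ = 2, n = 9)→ F_2 = F_1 + F_0 = 12
F_3 = F_2 + F_1 = 14
F_4 = F_3 + F_2 = 26
...
= [10, 2, 12, 14, 26, 40, 66, 106, 172]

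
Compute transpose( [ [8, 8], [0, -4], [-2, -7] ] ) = [[8, 0, -2], [8, -4, -7]]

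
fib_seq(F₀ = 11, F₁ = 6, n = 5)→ F_2 = F_1 + F_0 = 17
F_3 = F_2 + F_1 = 23
F_4 = F_3 + F_2 = 40
= [11, 6, 17, 23, 40]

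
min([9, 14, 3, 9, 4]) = 3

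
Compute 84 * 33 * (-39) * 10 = -1081080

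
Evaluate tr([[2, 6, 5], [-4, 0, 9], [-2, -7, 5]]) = 7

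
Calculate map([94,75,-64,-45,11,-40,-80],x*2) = [188, 150, -128, -90, 22, -80, -160]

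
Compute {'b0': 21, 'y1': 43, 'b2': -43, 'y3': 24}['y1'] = 43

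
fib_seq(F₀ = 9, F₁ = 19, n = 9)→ F_2 = F_1 + F_0 = 28
F_3 = F_2 + F_1 = 47
F_4 = F_3 + F_2 = 75
...
= [9, 19, 28, 47, 75, 122, 197, 319, 516]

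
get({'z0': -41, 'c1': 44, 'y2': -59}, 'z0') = -41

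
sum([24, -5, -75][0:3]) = -56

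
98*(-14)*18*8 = -197568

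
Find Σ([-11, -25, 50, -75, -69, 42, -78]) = (-11) + (-25) + 50 + (-75) + (-69) + 42 + (-78)
= -166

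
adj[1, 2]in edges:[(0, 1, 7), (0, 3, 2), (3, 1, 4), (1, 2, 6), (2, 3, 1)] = 6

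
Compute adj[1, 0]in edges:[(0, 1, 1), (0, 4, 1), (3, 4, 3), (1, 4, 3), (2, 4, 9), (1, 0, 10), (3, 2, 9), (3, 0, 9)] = 10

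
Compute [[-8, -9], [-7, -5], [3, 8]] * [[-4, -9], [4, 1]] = [[-4, 63], [8, 58], [20, -19]]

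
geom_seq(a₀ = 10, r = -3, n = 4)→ [10, -30, 90, -270]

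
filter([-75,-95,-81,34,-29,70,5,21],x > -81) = [-75, 34, -29, 70, 5, 21]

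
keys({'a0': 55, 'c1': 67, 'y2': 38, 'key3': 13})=['a0', 'c1', 'y2', 'key3']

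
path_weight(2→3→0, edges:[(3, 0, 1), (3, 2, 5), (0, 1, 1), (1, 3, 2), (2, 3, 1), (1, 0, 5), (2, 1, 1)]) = w(2→3)=1 + w(3→0)=1
= 2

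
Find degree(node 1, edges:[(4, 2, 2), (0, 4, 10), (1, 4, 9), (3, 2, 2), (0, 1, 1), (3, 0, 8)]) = 2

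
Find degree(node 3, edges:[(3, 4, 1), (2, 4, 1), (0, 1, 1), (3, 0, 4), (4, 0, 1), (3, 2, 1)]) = 3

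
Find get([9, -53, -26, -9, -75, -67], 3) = -9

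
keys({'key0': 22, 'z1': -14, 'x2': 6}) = ['key0', 'z1', 'x2']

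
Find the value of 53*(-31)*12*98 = -1932168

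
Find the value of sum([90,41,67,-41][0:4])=slice → [90, 41, 67, -41]
90 + 41 + 67 + (-41)
= 157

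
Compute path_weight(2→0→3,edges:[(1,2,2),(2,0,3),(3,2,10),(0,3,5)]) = 8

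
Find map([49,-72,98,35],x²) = (49)²=2401, (-72)²=5184, (98)²=9604, (35)²=1225
= [2401, 5184, 9604, 1225]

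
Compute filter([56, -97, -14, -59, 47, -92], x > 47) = [56]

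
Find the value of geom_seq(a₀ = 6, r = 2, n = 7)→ a_0 = 6*2^0 = 6
a_1 = 6*2^1 = 12
a_2 = 6*2^2 = 24
...
= [6, 12, 24, 48, 96, 192, 384]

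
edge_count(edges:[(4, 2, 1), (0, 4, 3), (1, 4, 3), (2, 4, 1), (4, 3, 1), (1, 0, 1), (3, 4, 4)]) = 7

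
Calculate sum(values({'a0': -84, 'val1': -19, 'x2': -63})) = -166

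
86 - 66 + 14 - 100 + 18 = -48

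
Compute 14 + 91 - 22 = 83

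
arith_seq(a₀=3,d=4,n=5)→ a_0 = 3 + 0*4 = 3
a_1 = 3 + 1*4 = 7
a_2 = 3 + 2*4 = 11
...
= [3, 7, 11, 15, 19]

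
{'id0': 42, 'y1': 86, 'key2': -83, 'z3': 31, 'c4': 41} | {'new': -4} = {'id0': 42, 'y1': 86, 'key2': -83, 'z3': 31, 'c4': 41, 'new': -4}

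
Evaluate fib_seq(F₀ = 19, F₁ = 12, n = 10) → F_2 = F_1 + F_0 = 31
F_3 = F_2 + F_1 = 43
F_4 = F_3 + F_2 = 74
...
= [19, 12, 31, 43, 74, 117, 191, 308, 499, 807]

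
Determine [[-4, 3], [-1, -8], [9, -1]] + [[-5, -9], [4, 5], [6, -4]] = [[-9, -6], [3, -3], [15, -5]]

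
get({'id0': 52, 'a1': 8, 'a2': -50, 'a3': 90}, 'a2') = -50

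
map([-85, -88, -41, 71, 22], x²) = [7225, 7744, 1681, 5041, 484]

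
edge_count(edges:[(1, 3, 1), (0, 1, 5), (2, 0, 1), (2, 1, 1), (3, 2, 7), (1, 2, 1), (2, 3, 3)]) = 7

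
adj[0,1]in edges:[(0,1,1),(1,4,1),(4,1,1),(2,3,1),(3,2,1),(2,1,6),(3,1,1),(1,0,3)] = 1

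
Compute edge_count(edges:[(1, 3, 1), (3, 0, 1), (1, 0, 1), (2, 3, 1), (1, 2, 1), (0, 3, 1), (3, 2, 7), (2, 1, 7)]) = 8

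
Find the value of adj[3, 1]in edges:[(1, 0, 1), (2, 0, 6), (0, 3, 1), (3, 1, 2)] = 2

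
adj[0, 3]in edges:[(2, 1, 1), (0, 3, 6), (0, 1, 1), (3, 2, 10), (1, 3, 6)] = 6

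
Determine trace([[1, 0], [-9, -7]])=-6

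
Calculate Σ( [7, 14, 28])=49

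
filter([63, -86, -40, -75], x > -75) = keep x where x > -75: 63✓, -86✗, -40✓, -75✗
= [63, -40]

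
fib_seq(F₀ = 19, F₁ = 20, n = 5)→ [19, 20, 39, 59, 98]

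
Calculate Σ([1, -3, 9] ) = 1 + -3 + 9
= 7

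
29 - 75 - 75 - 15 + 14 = -122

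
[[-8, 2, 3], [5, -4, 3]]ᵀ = [[-8, 5], [2, -4], [3, 3]]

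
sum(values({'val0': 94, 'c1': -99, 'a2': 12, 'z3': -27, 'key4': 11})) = 94 + (-99) + 12 + (-27) + 11
= -9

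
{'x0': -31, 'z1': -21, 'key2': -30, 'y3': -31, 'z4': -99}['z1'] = -21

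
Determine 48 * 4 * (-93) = -17856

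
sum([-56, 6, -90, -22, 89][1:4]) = -106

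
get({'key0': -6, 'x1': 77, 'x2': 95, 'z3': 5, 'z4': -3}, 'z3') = 5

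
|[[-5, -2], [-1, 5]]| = -27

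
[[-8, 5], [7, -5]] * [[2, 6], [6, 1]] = C[0][0] = (-8)*(2) + (5)*(6) = 14
C[0][1] = (-8)*(6) + (5)*(1) = -43
C[1][0] = (7)*(2) + (-5)*(6) = -16
C[1][1] = (7)*(6) + (-5)*(1) = 37
= [[14, -43], [-16, 37]]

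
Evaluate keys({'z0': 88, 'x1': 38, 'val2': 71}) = ['z0', 'x1', 'val2']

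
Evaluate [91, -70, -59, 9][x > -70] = [91, -59, 9]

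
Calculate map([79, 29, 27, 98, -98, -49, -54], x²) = [6241, 841, 729, 9604, 9604, 2401, 2916]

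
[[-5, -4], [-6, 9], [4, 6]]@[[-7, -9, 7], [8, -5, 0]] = [[3, 65, -35], [114, 9, -42], [20, -66, 28]]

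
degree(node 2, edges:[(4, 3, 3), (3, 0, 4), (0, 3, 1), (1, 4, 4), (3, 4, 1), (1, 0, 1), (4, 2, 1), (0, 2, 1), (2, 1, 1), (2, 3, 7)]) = incident: (4,2), (0,2), (2,1), (2,3)
= 4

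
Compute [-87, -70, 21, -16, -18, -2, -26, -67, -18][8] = -18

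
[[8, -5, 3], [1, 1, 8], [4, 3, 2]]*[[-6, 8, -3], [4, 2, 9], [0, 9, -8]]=C[0][0] = (8)*(-6) + (-5)*(4) + (3)*(0) = -68
C[0][1] = (8)*(8) + (-5)*(2) + (3)*(9) = 81
C[0][2] = (8)*(-3) + (-5)*(9) + (3)*(-8) = -93
C[1][0] = (1)*(-6) + (1)*(4) + (8)*(0) = -2
C[1][1] = (1)*(8) + (1)*(2) + (8)*(9) = 82
C[1][2] = (1)*(-3) + (1)*(9) + (8)*(-8) = -58
... (3 more cells)
= [[-68, 81, -93], [-2, 82, -58], [-12, 56, -1]]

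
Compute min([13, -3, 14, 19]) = -3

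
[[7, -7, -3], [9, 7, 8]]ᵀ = [[7, 9], [-7, 7], [-3, 8]]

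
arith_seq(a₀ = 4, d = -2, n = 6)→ a_0 = 4 + 0*-2 = 4
a_1 = 4 + 1*-2 = 2
a_2 = 4 + 2*-2 = 0
...
= [4, 2, 0, -2, -4, -6]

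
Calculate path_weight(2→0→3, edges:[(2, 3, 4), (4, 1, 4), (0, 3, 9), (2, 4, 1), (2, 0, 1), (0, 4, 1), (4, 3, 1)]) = w(2→0)=1 + w(0→3)=9
= 10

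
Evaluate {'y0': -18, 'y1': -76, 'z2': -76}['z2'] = -76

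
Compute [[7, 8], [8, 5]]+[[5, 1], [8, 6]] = [[12, 9], [16, 11]]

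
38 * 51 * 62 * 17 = 2042652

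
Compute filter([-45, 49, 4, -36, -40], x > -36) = keep x where x > -36: -45✗, 49✓, 4✓, -36✗, -40✗
= [49, 4]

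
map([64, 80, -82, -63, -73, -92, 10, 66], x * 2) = [128, 160, -164, -126, -146, -184, 20, 132]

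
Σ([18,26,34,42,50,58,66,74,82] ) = 450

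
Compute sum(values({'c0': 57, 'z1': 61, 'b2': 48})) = 166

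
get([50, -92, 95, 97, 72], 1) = -92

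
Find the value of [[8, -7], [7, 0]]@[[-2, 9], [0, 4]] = C[0][0] = (8)*(-2) + (-7)*(0) = -16
C[0][1] = (8)*(9) + (-7)*(4) = 44
C[1][0] = (7)*(-2) + (0)*(0) = -14
C[1][1] = (7)*(9) + (0)*(4) = 63
= [[-16, 44], [-14, 63]]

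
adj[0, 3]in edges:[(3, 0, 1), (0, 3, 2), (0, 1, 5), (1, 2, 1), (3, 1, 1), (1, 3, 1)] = 2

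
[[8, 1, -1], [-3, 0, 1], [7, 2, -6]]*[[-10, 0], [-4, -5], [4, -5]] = C[0][0] = (8)*(-10) + (1)*(-4) + (-1)*(4) = -88
C[0][1] = (8)*(0) + (1)*(-5) + (-1)*(-5) = 0
C[1][0] = (-3)*(-10) + (0)*(-4) + (1)*(4) = 34
C[1][1] = (-3)*(0) + (0)*(-5) + (1)*(-5) = -5
C[2][0] = (7)*(-10) + (2)*(-4) + (-6)*(4) = -102
C[2][1] = (7)*(0) + (2)*(-5) + (-6)*(-5) = 20
= [[-88, 0], [34, -5], [-102, 20]]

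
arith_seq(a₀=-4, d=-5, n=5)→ [-4, -9, -14, -19, -24]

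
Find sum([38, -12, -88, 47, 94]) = 38 + (-12) + (-88) + 47 + 94
= 79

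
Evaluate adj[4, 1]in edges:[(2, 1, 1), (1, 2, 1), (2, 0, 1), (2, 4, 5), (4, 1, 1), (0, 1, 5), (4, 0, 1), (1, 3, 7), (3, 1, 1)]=1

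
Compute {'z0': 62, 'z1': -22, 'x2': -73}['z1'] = -22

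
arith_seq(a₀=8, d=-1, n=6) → a_0 = 8 + 0*-1 = 8
a_1 = 8 + 1*-1 = 7
a_2 = 8 + 2*-1 = 6
...
= [8, 7, 6, 5, 4, 3]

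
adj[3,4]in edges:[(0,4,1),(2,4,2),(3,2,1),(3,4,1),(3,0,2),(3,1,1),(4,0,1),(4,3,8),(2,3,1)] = 1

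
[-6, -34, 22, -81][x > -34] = keep x where x > -34: -6✓, -34✗, 22✓, -81✗
= [-6, 22]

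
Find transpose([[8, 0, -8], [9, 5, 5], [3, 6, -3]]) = [[8, 9, 3], [0, 5, 6], [-8, 5, -3]]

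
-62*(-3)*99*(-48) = -883872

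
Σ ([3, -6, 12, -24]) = 3 + -6 + 12 + -24
= -15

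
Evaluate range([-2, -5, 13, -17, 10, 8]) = 30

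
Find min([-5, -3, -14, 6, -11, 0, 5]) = -14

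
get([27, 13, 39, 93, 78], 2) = 39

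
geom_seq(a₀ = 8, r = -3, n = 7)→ [8, -24, 72, -216, 648, -1944, 5832]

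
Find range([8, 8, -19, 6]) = 27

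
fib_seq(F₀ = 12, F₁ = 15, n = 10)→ F_2 = F_1 + F_0 = 27
F_3 = F_2 + F_1 = 42
F_4 = F_3 + F_2 = 69
...
= [12, 15, 27, 42, 69, 111, 180, 291, 471, 762]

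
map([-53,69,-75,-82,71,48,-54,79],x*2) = -53*2=-106, 69*2=138, -75*2=-150, -82*2=-164, 71*2=142, 48*2=96, -54*2=-108, 79*2=158
= [-106, 138, -150, -164, 142, 96, -108, 158]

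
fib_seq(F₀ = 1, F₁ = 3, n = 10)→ [1, 3, 4, 7, 11, 18, 29, 47, 76, 123]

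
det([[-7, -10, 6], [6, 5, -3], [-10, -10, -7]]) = (1)*(-7)*det([[5, -3], [-10, -7]]) + (-1)*(-10)*det([[6, -3], [-10, -7]]) + (1)*(6)*det([[6, 5], [-10, -10]])
= 455 + -720 + -60
= -325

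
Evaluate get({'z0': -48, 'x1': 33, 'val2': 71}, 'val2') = 71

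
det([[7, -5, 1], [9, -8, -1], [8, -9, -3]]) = -7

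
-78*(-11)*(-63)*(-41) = 2216214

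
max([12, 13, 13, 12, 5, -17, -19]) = 13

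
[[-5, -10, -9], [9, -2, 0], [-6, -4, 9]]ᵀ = [[-5, 9, -6], [-10, -2, -4], [-9, 0, 9]]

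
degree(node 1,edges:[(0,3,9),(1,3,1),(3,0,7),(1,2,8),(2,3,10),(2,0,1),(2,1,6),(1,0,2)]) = 4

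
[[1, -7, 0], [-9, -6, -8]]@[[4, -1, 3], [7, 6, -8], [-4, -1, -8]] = [[-45, -43, 59], [-46, -19, 85]]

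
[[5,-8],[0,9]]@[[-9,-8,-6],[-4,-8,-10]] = C[0][0] = (5)*(-9) + (-8)*(-4) = -13
C[0][1] = (5)*(-8) + (-8)*(-8) = 24
C[0][2] = (5)*(-6) + (-8)*(-10) = 50
C[1][0] = (0)*(-9) + (9)*(-4) = -36
C[1][1] = (0)*(-8) + (9)*(-8) = -72
C[1][2] = (0)*(-6) + (9)*(-10) = -90
= [[-13, 24, 50], [-36, -72, -90]]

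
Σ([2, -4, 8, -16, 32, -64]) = 2 + -4 + 8 + -16 + 32 + -64
= -42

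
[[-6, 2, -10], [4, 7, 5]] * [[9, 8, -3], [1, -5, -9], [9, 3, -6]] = [[-142, -88, 60], [88, 12, -105]]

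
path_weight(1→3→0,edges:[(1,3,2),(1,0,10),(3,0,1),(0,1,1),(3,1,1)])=w(1→3)=2 + w(3→0)=1
= 3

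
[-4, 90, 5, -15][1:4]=[90, 5, -15]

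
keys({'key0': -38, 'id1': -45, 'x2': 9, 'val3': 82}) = ['key0', 'id1', 'x2', 'val3']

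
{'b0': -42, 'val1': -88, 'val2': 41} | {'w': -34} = {'b0': -42, 'val1': -88, 'val2': 41, 'w': -34}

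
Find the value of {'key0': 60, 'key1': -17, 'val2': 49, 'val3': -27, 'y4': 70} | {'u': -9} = {'key0': 60, 'key1': -17, 'val2': 49, 'val3': -27, 'y4': 70, 'u': -9}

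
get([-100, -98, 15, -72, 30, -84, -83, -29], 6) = -83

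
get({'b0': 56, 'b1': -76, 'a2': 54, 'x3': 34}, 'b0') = 56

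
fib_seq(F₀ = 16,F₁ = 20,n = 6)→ F_2 = F_1 + F_0 = 36
F_3 = F_2 + F_1 = 56
F_4 = F_3 + F_2 = 92
...
= [16, 20, 36, 56, 92, 148]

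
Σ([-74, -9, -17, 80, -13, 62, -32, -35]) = (-74) + (-9) + (-17) + 80 + (-13) + 62 + (-32) + (-35)
= -38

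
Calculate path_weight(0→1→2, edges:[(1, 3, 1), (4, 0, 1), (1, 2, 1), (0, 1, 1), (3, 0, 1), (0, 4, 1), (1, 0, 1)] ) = w(0→1)=1 + w(1→2)=1
= 2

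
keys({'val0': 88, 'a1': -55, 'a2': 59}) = ['val0', 'a1', 'a2']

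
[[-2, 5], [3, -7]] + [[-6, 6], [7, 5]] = [[-8, 11], [10, -2]]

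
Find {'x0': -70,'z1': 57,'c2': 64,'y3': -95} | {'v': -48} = {'x0': -70, 'z1': 57, 'c2': 64, 'y3': -95, 'v': -48}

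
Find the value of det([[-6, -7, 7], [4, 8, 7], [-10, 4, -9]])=(1)*(-6)*det([[8, 7], [4, -9]]) + (-1)*(-7)*det([[4, 7], [-10, -9]]) + (1)*(7)*det([[4, 8], [-10, 4]])
= 600 + 238 + 672
= 1510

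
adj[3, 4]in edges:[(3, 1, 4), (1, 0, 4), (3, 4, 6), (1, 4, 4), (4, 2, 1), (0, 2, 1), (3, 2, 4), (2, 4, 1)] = 6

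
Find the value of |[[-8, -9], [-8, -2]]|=-56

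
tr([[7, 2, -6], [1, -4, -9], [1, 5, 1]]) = diagonal: 7 + (-4) + 1
= 4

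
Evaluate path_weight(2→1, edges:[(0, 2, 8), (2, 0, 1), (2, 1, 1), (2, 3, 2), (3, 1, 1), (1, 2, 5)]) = w(2→1)=1
= 1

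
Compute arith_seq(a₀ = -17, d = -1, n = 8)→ [-17, -18, -19, -20, -21, -22, -23, -24]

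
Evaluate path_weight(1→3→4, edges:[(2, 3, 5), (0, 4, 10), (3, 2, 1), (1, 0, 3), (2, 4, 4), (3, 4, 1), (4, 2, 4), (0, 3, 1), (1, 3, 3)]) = 4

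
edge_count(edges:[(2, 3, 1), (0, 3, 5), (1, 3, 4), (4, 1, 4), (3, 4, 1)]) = 5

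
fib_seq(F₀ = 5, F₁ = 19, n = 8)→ [5, 19, 24, 43, 67, 110, 177, 287]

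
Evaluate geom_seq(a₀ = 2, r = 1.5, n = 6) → [2.0, 3.0, 4.5, 6.75, 10.125, 15.1875]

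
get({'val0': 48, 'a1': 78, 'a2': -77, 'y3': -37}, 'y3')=-37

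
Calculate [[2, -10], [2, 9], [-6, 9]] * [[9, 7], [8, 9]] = C[0][0] = (2)*(9) + (-10)*(8) = -62
C[0][1] = (2)*(7) + (-10)*(9) = -76
C[1][0] = (2)*(9) + (9)*(8) = 90
C[1][1] = (2)*(7) + (9)*(9) = 95
C[2][0] = (-6)*(9) + (9)*(8) = 18
C[2][1] = (-6)*(7) + (9)*(9) = 39
= [[-62, -76], [90, 95], [18, 39]]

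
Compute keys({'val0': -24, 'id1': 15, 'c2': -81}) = ['val0', 'id1', 'c2']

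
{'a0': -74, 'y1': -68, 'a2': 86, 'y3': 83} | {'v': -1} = {'a0': -74, 'y1': -68, 'a2': 86, 'y3': 83, 'v': -1}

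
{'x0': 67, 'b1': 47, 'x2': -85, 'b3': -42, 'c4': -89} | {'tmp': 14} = {'x0': 67, 'b1': 47, 'x2': -85, 'b3': -42, 'c4': -89, 'tmp': 14}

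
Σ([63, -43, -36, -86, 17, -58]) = -143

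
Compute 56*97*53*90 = 25910640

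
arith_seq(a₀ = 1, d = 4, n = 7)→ [1, 5, 9, 13, 17, 21, 25]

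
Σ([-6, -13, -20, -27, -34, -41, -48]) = -189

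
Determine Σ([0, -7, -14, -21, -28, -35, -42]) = 0 + (-7) + (-14) + (-21) + (-28) + (-35) + (-42)
= -147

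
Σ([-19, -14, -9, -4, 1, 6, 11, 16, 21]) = 9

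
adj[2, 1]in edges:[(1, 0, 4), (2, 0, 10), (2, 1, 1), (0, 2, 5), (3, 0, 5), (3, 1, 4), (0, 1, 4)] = 1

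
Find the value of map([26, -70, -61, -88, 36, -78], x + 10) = [36, -60, -51, -78, 46, -68]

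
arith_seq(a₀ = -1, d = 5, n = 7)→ [-1, 4, 9, 14, 19, 24, 29]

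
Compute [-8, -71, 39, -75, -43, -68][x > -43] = [-8, 39]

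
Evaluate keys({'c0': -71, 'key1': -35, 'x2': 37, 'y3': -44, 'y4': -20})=['c0', 'key1', 'x2', 'y3', 'y4']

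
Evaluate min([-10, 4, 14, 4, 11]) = -10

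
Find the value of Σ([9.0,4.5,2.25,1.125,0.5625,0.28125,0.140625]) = 9.0 + 4.5 + 2.25 + 1.125 + 0.5625 + 0.28125 + 0.140625
= 17.859375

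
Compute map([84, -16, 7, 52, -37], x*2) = 84*2=168, -16*2=-32, 7*2=14, 52*2=104, -37*2=-74
= [168, -32, 14, 104, -74]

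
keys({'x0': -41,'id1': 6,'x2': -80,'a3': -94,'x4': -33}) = ['x0', 'id1', 'x2', 'a3', 'x4']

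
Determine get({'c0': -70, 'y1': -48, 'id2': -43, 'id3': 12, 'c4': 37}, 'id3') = 12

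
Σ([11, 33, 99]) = 143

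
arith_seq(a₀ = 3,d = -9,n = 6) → a_0 = 3 + 0*-9 = 3
a_1 = 3 + 1*-9 = -6
a_2 = 3 + 2*-9 = -15
...
= [3, -6, -15, -24, -33, -42]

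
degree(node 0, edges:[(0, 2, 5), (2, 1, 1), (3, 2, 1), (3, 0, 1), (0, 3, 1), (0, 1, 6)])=4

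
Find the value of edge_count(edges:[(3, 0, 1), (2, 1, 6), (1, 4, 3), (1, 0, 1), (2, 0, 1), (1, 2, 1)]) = 6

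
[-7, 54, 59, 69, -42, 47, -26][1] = 54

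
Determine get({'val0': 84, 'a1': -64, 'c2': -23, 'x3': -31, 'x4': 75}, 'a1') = -64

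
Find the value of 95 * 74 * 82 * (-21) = -12105660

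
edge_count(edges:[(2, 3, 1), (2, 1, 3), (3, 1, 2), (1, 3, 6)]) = 4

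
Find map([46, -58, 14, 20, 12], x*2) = [92, -116, 28, 40, 24]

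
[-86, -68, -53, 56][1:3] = [-68, -53]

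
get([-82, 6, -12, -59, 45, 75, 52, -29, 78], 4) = 45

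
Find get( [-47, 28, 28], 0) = -47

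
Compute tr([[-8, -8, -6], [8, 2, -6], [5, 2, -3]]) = diagonal: (-8) + 2 + (-3)
= -9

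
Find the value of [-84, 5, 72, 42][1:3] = [5, 72]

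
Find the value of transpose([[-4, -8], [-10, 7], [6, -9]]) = [[-4, -10, 6], [-8, 7, -9]]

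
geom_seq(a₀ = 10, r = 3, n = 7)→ [10, 30, 90, 270, 810, 2430, 7290]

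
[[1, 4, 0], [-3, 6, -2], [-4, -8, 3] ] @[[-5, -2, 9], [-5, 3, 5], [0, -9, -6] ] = [[-25, 10, 29], [-15, 42, 15], [60, -43, -94]]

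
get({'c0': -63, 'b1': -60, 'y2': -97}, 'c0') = -63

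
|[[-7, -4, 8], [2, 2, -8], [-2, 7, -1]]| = -306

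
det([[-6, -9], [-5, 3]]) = -63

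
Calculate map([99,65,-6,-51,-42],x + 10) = [109, 75, 4, -41, -32]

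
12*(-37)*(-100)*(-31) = -1376400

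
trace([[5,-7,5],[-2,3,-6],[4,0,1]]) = diagonal: 5 + 3 + 1
= 9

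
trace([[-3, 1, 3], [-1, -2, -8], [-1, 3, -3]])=-8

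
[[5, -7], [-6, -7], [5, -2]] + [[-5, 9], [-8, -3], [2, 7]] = [[0, 2], [-14, -10], [7, 5]]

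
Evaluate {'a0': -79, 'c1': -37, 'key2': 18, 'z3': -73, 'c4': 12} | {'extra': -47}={'a0': -79, 'c1': -37, 'key2': 18, 'z3': -73, 'c4': 12, 'extra': -47}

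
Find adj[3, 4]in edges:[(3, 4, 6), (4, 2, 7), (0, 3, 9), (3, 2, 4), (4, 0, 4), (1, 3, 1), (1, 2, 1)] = 6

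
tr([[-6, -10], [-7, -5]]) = -11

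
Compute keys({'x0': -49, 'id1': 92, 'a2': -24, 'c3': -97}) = ['x0', 'id1', 'a2', 'c3']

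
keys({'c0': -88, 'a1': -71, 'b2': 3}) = ['c0', 'a1', 'b2']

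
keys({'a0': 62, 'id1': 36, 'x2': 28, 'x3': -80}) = ['a0', 'id1', 'x2', 'x3']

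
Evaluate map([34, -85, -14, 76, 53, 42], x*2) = 34*2=68, -85*2=-170, -14*2=-28, 76*2=152, 53*2=106, 42*2=84
= [68, -170, -28, 152, 106, 84]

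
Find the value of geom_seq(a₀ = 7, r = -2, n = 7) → a_0 = 7*(-2)^0 = 7
a_1 = 7*(-2)^1 = -14
a_2 = 7*(-2)^2 = 28
...
= [7, -14, 28, -56, 112, -224, 448]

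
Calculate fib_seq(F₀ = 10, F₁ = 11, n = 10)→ [10, 11, 21, 32, 53, 85, 138, 223, 361, 584]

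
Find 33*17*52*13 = 379236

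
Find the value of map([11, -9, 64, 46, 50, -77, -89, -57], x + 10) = 11+10=21, -9+10=1, 64+10=74, 46+10=56, 50+10=60, -77+10=-67, -89+10=-79, -57+10=-47
= [21, 1, 74, 56, 60, -67, -79, -47]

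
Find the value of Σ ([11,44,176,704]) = 11 + 44 + 176 + 704
= 935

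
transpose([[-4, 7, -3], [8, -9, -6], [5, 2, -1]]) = [[-4, 8, 5], [7, -9, 2], [-3, -6, -1]]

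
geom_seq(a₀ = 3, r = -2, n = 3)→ a_0 = 3*(-2)^0 = 3
a_1 = 3*(-2)^1 = -6
a_2 = 3*(-2)^2 = 12
= [3, -6, 12]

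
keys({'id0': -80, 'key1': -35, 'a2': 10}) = ['id0', 'key1', 'a2']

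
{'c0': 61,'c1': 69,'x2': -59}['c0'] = 61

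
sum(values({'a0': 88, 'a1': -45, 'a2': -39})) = 4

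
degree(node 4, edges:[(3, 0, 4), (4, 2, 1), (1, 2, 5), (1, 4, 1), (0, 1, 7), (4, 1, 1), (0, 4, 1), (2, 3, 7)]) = incident: (4,2), (1,4), (4,1), (0,4)
= 4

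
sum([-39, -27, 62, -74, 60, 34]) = 16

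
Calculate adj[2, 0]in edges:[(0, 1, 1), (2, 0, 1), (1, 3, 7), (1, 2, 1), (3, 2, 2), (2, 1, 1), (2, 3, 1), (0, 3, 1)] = 1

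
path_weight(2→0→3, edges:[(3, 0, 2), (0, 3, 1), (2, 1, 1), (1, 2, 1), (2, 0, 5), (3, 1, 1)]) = w(2→0)=5 + w(0→3)=1
= 6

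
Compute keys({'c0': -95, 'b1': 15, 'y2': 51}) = ['c0', 'b1', 'y2']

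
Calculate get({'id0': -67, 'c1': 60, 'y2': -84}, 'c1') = 60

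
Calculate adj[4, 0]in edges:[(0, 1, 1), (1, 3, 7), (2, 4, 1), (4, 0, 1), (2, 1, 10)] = 1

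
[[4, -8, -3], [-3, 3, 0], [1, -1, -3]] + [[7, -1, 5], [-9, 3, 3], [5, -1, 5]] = [[11, -9, 2], [-12, 6, 3], [6, -2, 2]]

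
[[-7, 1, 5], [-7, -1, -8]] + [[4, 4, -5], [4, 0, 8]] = [[-3, 5, 0], [-3, -1, 0]]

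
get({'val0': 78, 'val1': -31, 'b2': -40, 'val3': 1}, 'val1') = -31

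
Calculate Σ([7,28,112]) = 147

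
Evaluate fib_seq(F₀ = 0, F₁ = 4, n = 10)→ [0, 4, 4, 8, 12, 20, 32, 52, 84, 136]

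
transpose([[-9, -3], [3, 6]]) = [[-9, 3], [-3, 6]]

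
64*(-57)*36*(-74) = 9718272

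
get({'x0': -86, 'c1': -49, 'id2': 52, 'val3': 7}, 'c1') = -49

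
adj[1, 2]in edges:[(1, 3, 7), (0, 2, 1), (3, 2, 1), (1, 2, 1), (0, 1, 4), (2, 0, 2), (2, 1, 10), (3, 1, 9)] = 1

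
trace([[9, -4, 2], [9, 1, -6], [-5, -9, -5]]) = 5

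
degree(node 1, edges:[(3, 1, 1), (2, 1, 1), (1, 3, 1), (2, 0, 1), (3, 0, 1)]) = incident: (3,1), (2,1), (1,3)
= 3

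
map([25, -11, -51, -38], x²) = (25)²=625, (-11)²=121, (-51)²=2601, (-38)²=1444
= [625, 121, 2601, 1444]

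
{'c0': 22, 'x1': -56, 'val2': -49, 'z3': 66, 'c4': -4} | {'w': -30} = {'c0': 22, 'x1': -56, 'val2': -49, 'z3': 66, 'c4': -4, 'w': -30}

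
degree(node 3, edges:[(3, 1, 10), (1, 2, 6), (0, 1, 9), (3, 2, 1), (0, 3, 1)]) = 3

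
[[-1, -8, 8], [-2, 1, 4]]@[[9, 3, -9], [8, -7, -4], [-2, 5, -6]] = C[0][0] = (-1)*(9) + (-8)*(8) + (8)*(-2) = -89
C[0][1] = (-1)*(3) + (-8)*(-7) + (8)*(5) = 93
C[0][2] = (-1)*(-9) + (-8)*(-4) + (8)*(-6) = -7
C[1][0] = (-2)*(9) + (1)*(8) + (4)*(-2) = -18
C[1][1] = (-2)*(3) + (1)*(-7) + (4)*(5) = 7
C[1][2] = (-2)*(-9) + (1)*(-4) + (4)*(-6) = -10
= [[-89, 93, -7], [-18, 7, -10]]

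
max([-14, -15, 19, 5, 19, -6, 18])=19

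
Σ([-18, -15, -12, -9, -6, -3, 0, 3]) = (-18) + (-15) + (-12) + (-9) + (-6) + (-3) + 0 + 3
= -60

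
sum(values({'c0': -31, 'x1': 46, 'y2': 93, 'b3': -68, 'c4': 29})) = 69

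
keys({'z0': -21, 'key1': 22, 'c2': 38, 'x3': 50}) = ['z0', 'key1', 'c2', 'x3']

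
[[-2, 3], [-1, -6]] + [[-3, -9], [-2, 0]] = [[-5, -6], [-3, -6]]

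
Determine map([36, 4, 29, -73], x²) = (36)²=1296, (4)²=16, (29)²=841, (-73)²=5329
= [1296, 16, 841, 5329]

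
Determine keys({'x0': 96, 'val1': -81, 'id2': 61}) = ['x0', 'val1', 'id2']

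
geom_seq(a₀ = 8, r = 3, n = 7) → a_0 = 8*3^0 = 8
a_1 = 8*3^1 = 24
a_2 = 8*3^2 = 72
...
= [8, 24, 72, 216, 648, 1944, 5832]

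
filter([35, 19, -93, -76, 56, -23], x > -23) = [35, 19, 56]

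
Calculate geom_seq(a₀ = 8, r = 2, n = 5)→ a_0 = 8*2^0 = 8
a_1 = 8*2^1 = 16
a_2 = 8*2^2 = 32
...
= [8, 16, 32, 64, 128]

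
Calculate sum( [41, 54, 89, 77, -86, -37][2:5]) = slice → [89, 77, -86]
89 + 77 + (-86)
= 80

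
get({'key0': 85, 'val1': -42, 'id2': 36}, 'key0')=85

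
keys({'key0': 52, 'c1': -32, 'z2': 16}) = ['key0', 'c1', 'z2']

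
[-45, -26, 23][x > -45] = keep x where x > -45: -45✗, -26✓, 23✓
= [-26, 23]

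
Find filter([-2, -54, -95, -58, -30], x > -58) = keep x where x > -58: -2✓, -54✓, -95✗, -58✗, -30✓
= [-2, -54, -30]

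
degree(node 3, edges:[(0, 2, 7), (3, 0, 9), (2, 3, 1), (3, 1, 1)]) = incident: (3,0), (2,3), (3,1)
= 3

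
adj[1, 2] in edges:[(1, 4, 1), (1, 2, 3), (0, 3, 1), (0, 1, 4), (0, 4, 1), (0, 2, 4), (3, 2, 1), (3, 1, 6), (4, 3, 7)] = 3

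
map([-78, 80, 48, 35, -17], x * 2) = -78*2=-156, 80*2=160, 48*2=96, 35*2=70, -17*2=-34
= [-156, 160, 96, 70, -34]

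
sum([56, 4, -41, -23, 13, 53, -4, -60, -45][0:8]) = -2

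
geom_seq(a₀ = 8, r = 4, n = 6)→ a_0 = 8*4^0 = 8
a_1 = 8*4^1 = 32
a_2 = 8*4^2 = 128
...
= [8, 32, 128, 512, 2048, 8192]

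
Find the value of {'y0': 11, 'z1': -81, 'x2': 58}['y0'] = 11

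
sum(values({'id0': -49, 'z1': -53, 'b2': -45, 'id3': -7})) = (-49) + (-53) + (-45) + (-7)
= -154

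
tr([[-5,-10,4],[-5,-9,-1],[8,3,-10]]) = -24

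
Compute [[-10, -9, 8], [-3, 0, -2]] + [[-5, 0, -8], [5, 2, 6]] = [[-15, -9, 0], [2, 2, 4]]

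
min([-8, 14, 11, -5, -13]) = -13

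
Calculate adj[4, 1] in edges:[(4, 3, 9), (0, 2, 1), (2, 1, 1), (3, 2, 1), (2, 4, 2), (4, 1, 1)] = 1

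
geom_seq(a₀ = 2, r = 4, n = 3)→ a_0 = 2*4^0 = 2
a_1 = 2*4^1 = 8
a_2 = 2*4^2 = 32
= [2, 8, 32]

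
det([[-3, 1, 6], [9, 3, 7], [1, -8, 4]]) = (1)*(-3)*det([[3, 7], [-8, 4]]) + (-1)*(1)*det([[9, 7], [1, 4]]) + (1)*(6)*det([[9, 3], [1, -8]])
= -204 + -29 + -450
= -683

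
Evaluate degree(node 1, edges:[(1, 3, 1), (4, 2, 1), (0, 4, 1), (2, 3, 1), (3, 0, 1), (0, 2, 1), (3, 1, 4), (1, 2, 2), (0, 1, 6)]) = 4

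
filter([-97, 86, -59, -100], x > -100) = keep x where x > -100: -97✓, 86✓, -59✓, -100✗
= [-97, 86, -59]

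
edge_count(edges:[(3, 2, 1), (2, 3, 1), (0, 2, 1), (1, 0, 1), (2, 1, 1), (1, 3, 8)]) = 6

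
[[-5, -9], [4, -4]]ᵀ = [[-5, 4], [-9, -4]]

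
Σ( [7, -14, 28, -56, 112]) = 7 + -14 + 28 + -56 + 112
= 77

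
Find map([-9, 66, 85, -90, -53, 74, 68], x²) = (-9)²=81, (66)²=4356, (85)²=7225, (-90)²=8100, (-53)²=2809, (74)²=5476, (68)²=4624
= [81, 4356, 7225, 8100, 2809, 5476, 4624]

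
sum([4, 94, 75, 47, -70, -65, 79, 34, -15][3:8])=25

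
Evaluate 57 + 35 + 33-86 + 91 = 130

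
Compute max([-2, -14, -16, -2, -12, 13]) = 13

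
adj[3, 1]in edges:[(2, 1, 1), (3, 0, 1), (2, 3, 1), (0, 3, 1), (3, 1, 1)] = 1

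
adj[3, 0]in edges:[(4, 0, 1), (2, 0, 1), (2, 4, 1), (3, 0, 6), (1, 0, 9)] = 6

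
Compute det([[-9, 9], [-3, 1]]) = 18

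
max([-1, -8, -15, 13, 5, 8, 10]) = 13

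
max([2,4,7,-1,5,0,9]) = 9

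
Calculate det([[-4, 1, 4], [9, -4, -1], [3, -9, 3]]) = -222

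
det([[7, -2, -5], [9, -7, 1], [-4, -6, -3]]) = (1)*(7)*det([[-7, 1], [-6, -3]]) + (-1)*(-2)*det([[9, 1], [-4, -3]]) + (1)*(-5)*det([[9, -7], [-4, -6]])
= 189 + -46 + 410
= 553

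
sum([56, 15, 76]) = 56 + 15 + 76
= 147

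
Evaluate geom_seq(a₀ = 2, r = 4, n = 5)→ a_0 = 2*4^0 = 2
a_1 = 2*4^1 = 8
a_2 = 2*4^2 = 32
...
= [2, 8, 32, 128, 512]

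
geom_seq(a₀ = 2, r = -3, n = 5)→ a_0 = 2*(-3)^0 = 2
a_1 = 2*(-3)^1 = -6
a_2 = 2*(-3)^2 = 18
...
= [2, -6, 18, -54, 162]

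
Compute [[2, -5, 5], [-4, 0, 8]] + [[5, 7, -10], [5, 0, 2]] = [[7, 2, -5], [1, 0, 10]]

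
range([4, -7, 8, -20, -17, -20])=28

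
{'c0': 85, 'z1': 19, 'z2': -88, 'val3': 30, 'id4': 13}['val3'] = 30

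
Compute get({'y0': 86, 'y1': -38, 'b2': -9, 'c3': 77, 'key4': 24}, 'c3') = 77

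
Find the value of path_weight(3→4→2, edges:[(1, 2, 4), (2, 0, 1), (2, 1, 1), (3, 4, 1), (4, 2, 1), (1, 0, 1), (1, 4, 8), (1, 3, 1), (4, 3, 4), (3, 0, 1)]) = 2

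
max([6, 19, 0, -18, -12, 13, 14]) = 19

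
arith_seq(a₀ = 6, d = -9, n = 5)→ a_0 = 6 + 0*-9 = 6
a_1 = 6 + 1*-9 = -3
a_2 = 6 + 2*-9 = -12
...
= [6, -3, -12, -21, -30]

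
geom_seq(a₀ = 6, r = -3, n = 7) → [6, -18, 54, -162, 486, -1458, 4374]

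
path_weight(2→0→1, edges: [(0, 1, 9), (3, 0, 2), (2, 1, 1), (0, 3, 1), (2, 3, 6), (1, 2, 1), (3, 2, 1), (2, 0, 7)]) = w(2→0)=7 + w(0→1)=9
= 16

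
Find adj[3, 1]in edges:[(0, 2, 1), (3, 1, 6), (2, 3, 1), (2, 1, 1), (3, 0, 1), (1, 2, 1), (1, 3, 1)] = 6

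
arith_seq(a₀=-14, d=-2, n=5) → [-14, -16, -18, -20, -22]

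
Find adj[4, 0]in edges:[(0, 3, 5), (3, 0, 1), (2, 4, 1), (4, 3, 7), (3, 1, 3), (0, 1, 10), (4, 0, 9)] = 9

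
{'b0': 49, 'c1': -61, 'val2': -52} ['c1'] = -61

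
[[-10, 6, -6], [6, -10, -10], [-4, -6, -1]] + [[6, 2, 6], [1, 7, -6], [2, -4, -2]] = [[-4, 8, 0], [7, -3, -16], [-2, -10, -3]]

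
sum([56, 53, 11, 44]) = 164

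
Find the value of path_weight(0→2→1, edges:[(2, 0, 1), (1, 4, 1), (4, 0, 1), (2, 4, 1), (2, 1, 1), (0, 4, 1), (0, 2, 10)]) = 11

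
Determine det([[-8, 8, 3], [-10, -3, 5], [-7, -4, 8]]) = 449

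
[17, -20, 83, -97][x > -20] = keep x where x > -20: 17✓, -20✗, 83✓, -97✗
= [17, 83]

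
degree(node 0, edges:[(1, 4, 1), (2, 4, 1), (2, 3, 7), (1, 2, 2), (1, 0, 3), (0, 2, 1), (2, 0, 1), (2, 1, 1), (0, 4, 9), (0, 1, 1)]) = 5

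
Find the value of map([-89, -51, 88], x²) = [7921, 2601, 7744]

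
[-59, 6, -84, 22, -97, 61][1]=6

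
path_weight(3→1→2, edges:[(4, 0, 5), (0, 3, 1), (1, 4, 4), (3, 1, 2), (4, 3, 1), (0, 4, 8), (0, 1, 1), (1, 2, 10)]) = 12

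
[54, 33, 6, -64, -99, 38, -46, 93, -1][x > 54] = keep x where x > 54: 54✗, 33✗, 6✗, -64✗, -99✗, 38✗, -46✗, 93✓, -1✗
= [93]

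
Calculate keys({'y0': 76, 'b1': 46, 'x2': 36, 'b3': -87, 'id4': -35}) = ['y0', 'b1', 'x2', 'b3', 'id4']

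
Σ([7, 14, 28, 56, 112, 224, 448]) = 889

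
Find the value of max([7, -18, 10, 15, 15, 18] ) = 18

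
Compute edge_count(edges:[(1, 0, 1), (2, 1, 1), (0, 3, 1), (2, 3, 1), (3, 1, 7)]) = 5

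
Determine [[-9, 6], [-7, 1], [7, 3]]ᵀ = [[-9, -7, 7], [6, 1, 3]]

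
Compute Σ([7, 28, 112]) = 147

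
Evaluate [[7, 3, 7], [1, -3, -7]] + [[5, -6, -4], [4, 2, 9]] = [[12, -3, 3], [5, -1, 2]]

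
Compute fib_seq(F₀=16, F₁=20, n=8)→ F_2 = F_1 + F_0 = 36
F_3 = F_2 + F_1 = 56
F_4 = F_3 + F_2 = 92
...
= [16, 20, 36, 56, 92, 148, 240, 388]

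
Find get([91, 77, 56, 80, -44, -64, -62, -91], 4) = -44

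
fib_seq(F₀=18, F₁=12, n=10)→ F_2 = F_1 + F_0 = 30
F_3 = F_2 + F_1 = 42
F_4 = F_3 + F_2 = 72
...
= [18, 12, 30, 42, 72, 114, 186, 300, 486, 786]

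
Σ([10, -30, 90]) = 70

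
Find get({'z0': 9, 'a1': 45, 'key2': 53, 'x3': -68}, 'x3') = -68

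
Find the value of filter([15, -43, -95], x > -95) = keep x where x > -95: 15✓, -43✓, -95✗
= [15, -43]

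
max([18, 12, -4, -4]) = 18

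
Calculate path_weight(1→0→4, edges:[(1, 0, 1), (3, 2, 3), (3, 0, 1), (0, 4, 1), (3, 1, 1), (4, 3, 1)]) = w(1→0)=1 + w(0→4)=1
= 2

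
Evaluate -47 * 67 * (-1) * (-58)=-182642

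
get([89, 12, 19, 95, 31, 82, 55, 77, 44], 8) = 44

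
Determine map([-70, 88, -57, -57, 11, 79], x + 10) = -70+10=-60, 88+10=98, -57+10=-47, -57+10=-47, 11+10=21, 79+10=89
= [-60, 98, -47, -47, 21, 89]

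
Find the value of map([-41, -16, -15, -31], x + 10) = [-31, -6, -5, -21]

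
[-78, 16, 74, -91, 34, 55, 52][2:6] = [74, -91, 34, 55]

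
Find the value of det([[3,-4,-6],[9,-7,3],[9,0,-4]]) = -546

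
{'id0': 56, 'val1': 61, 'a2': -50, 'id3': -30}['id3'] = -30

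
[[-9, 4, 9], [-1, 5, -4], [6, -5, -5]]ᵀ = [[-9, -1, 6], [4, 5, -5], [9, -4, -5]]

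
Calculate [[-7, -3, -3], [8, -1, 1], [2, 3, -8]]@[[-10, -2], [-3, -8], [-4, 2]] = [[91, 32], [-81, -6], [3, -44]]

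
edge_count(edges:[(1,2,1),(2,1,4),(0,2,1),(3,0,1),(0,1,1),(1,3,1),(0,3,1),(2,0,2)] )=8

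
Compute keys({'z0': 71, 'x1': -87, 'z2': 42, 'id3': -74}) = ['z0', 'x1', 'z2', 'id3']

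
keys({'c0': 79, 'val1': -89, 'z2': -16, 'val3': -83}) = ['c0', 'val1', 'z2', 'val3']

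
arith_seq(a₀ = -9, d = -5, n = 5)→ a_0 = -9 + 0*-5 = -9
a_1 = -9 + 1*-5 = -14
a_2 = -9 + 2*-5 = -19
...
= [-9, -14, -19, -24, -29]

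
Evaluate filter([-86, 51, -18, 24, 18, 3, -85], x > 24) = keep x where x > 24: -86✗, 51✓, -18✗, 24✗, 18✗, 3✗, -85✗
= [51]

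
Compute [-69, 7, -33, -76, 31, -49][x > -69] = keep x where x > -69: -69✗, 7✓, -33✓, -76✗, 31✓, -49✓
= [7, -33, 31, -49]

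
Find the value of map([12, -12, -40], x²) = [144, 144, 1600]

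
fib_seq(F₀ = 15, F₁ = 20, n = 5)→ [15, 20, 35, 55, 90]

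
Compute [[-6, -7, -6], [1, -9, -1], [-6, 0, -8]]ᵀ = [[-6, 1, -6], [-7, -9, 0], [-6, -1, -8]]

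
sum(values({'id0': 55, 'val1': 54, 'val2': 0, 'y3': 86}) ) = 55 + 54 + 0 + 86
= 195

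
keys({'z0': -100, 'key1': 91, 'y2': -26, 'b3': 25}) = ['z0', 'key1', 'y2', 'b3']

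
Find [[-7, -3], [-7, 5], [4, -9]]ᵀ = [[-7, -7, 4], [-3, 5, -9]]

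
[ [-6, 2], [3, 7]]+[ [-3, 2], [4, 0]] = [[-9, 4], [7, 7]]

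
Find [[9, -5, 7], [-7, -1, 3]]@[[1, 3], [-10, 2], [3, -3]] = C[0][0] = (9)*(1) + (-5)*(-10) + (7)*(3) = 80
C[0][1] = (9)*(3) + (-5)*(2) + (7)*(-3) = -4
C[1][0] = (-7)*(1) + (-1)*(-10) + (3)*(3) = 12
C[1][1] = (-7)*(3) + (-1)*(2) + (3)*(-3) = -32
= [[80, -4], [12, -32]]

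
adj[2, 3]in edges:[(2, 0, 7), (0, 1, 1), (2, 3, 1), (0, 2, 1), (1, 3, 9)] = 1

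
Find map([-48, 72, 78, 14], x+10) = [-38, 82, 88, 24]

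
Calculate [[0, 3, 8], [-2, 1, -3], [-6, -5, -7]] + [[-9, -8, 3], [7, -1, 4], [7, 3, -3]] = [[-9, -5, 11], [5, 0, 1], [1, -2, -10]]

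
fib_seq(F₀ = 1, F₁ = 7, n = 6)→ [1, 7, 8, 15, 23, 38]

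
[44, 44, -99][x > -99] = [44, 44]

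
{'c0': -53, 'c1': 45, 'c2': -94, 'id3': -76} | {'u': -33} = {'c0': -53, 'c1': 45, 'c2': -94, 'id3': -76, 'u': -33}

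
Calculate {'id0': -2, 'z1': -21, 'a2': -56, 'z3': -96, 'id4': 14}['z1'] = -21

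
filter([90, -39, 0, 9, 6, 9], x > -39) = keep x where x > -39: 90✓, -39✗, 0✓, 9✓, 6✓, 9✓
= [90, 0, 9, 6, 9]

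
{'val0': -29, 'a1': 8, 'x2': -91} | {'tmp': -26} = {'val0': -29, 'a1': 8, 'x2': -91, 'tmp': -26}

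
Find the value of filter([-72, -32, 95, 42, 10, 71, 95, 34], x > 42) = [95, 71, 95]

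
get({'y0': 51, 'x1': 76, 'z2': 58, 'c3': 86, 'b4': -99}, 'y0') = 51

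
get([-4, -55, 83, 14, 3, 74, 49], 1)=-55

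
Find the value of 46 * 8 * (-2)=-736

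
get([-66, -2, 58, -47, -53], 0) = -66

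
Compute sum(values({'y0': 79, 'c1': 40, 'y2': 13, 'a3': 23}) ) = 79 + 40 + 13 + 23
= 155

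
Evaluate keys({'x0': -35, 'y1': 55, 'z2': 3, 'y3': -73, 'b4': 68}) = ['x0', 'y1', 'z2', 'y3', 'b4']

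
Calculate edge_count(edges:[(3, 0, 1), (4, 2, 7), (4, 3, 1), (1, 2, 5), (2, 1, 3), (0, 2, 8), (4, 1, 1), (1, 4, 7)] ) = 8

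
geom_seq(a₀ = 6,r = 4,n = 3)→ a_0 = 6*4^0 = 6
a_1 = 6*4^1 = 24
a_2 = 6*4^2 = 96
= [6, 24, 96]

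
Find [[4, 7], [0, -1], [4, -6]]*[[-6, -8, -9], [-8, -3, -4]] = C[0][0] = (4)*(-6) + (7)*(-8) = -80
C[0][1] = (4)*(-8) + (7)*(-3) = -53
C[0][2] = (4)*(-9) + (7)*(-4) = -64
C[1][0] = (0)*(-6) + (-1)*(-8) = 8
C[1][1] = (0)*(-8) + (-1)*(-3) = 3
C[1][2] = (0)*(-9) + (-1)*(-4) = 4
... (3 more cells)
= [[-80, -53, -64], [8, 3, 4], [24, -14, -12]]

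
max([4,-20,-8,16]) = 16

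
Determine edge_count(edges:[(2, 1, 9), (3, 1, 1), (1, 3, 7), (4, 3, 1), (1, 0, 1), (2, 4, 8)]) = 6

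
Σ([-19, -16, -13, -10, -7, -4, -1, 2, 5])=(-19) + (-16) + (-13) + (-10) + (-7) + (-4) + (-1) + 2 + 5
= -63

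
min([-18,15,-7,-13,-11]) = -18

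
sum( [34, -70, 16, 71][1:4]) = slice → [-70, 16, 71]
(-70) + 16 + 71
= 17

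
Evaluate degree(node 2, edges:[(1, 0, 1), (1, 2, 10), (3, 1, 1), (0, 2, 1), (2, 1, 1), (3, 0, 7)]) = incident: (1,2), (0,2), (2,1)
= 3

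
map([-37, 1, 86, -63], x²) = (-37)²=1369, (1)²=1, (86)²=7396, (-63)²=3969
= [1369, 1, 7396, 3969]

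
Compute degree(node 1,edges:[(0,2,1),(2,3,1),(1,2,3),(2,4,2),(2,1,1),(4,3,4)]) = 2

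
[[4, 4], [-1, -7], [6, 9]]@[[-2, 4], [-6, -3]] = C[0][0] = (4)*(-2) + (4)*(-6) = -32
C[0][1] = (4)*(4) + (4)*(-3) = 4
C[1][0] = (-1)*(-2) + (-7)*(-6) = 44
C[1][1] = (-1)*(4) + (-7)*(-3) = 17
C[2][0] = (6)*(-2) + (9)*(-6) = -66
C[2][1] = (6)*(4) + (9)*(-3) = -3
= [[-32, 4], [44, 17], [-66, -3]]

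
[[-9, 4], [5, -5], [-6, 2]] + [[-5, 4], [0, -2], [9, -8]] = [[-14, 8], [5, -7], [3, -6]]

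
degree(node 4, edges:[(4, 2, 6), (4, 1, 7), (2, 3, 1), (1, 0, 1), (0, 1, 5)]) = 2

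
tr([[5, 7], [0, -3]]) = diagonal: 5 + (-3)
= 2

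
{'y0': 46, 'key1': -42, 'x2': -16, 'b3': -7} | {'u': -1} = {'y0': 46, 'key1': -42, 'x2': -16, 'b3': -7, 'u': -1}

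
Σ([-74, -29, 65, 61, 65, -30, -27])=31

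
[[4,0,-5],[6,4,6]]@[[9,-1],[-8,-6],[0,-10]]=C[0][0] = (4)*(9) + (0)*(-8) + (-5)*(0) = 36
C[0][1] = (4)*(-1) + (0)*(-6) + (-5)*(-10) = 46
C[1][0] = (6)*(9) + (4)*(-8) + (6)*(0) = 22
C[1][1] = (6)*(-1) + (4)*(-6) + (6)*(-10) = -90
= [[36, 46], [22, -90]]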